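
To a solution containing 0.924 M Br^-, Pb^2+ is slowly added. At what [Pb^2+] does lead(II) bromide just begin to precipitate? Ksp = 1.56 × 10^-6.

PbBr2(s) ⇌ Pb^2+(aq) + 2 Br^-(aq)
Ksp = [Pb^2+][Br^-]^2
Precipitation begins when Q = Ksp. With [Br^-] = 0.924 M:
1.56 × 10^-6 = (0.924)^2 × [Pb^2+]
[Pb^2+] = (1.56 × 10^-6 / 8.538 × 10^-1) = 1.83 x 10^-6 M

[Pb^2+] ≈ 1.83e-6 M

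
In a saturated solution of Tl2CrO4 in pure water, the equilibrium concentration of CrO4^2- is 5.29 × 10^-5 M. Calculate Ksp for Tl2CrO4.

Tl2CrO4(s) ⇌ 2 Tl^+(aq) + CrO4^2-(aq)
Stoichiometry gives [Tl^+] = (2/1)[CrO4^2-] = 1.058 x 10^-4 M.
Ksp = [Tl^+]^2[CrO4^2-]
Ksp = (1.058 × 10^-4)^2 × 5.29 × 10^-5 = 5.92 × 10^-13

Ksp = 5.92e-13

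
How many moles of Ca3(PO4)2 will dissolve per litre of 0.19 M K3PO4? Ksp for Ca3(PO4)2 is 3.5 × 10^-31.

Ca3(PO4)2(s) ⇌ 3 Ca^2+(aq) + 2 PO4^3-(aq)
Ksp = [Ca^2+]^3[PO4^3-]^2
If s mol/L dissolves here, [Ca^2+] = 3s, [PO4^3-] = 0.19 + 2s ≈ 0.19 (since PO4^3- from K3PO4 dominates).
Ksp ≈ (3s)^3 × (0.19)^2
s = 7.1 x 10^-11 M
Check: 2s = 1.4 × 10^-10 ≪ 0.19, so the approximation is valid.

7.1 x 10^-11 M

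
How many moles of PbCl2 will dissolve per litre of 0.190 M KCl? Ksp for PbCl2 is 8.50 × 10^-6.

2.35 x 10^-4 M

PbCl2(s) ⇌ Pb^2+(aq) + 2 Cl^-(aq)
Ksp = [Pb^2+][Cl^-]^2
Let s = moles of PbCl2 that dissolve per litre. [Pb^2+] = s, [Cl^-] = 0.190 + 2s ≈ 0.190 (since Cl^- from KCl dominates).
Ksp ≈ s × (0.190)^2
s = 2.35 × 10^-4 M
Check: 2s = 4.7 × 10^-4 ≪ 0.190, so the approximation is valid.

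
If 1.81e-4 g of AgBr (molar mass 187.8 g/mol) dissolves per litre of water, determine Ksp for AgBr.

Molar solubility s = (1.81 x 10^-4 g/L) / (187.8 g/mol) = 9.638 x 10^-7 M.
AgBr(s) <=> Ag^+(aq) + Br^-(aq)
Let s = molar solubility. Then [Ag^+] = s and [Br^-] = s.
Ksp = [Ag^+][Br^-]
Ksp = (s)(s) = s^2
Ksp = (9.638 × 10^-7)^2 = 9.29 × 10^-13

Ksp ≈ 9.29e-13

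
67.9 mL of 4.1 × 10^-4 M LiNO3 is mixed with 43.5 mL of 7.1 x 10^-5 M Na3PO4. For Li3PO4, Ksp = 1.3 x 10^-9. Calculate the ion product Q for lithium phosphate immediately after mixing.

Total volume = 67.9 + 43.5 = 111.4 mL.
[Li^+] = 4.1 × 10^-4 × (67.9/111.4) = 2.50 × 10^-4 M
[PO4^3-] = 7.1 x 10^-5 × (43.5/111.4) = 2.77 x 10^-5 M
Li3PO4(s) ⇌ 3 Li^+ + PO4^3-, so Q = [Li^+]^3[PO4^3-]
Q = (2.50 x 10^-4)^3(2.77 x 10^-5) = 4.3 × 10^-16
Q < Ksp, so no precipitate of Li3PO4 forms.

Q = 4.3e-16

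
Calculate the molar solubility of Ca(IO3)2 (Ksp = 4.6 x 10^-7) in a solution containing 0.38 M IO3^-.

s ≈ 3.2 × 10^-6 M

Ca(IO3)2(s) ⇌ Ca^2+ + 2 IO3^-
Ksp = [Ca^2+][IO3^-]^2
Let s be the molar solubility in this solution. [Ca^2+] = s, [IO3^-] = 0.38 + 2s ≈ 0.38 (Ksp is small, so little additional dissolves).
Ksp ≈ s × (0.38)^2
s = 3.2 × 10^-6 M
Check: 2s = 6.4 × 10^-6 ≪ 0.38, so the approximation is valid.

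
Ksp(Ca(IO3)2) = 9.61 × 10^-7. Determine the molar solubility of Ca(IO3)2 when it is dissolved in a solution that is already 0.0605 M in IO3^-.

Ca(IO3)2(s) ⇌ Ca^2+ + 2 IO3^-
Ksp = [Ca^2+][IO3^-]^2
Let s be the molar solubility in this solution. [Ca^2+] = s, [IO3^-] = 0.0605 + 2s ≈ 0.0605 (Ksp is small, so little additional dissolves).
Ksp ≈ s × (0.0605)^2
s = 2.63 × 10^-4 M
Check: 2s = 5.3 x 10^-4 ≪ 0.0605, so the approximation is valid.

s ≈ 2.63 × 10^-4 M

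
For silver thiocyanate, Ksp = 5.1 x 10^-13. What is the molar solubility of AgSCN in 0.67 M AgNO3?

7.6 x 10^-13 M

AgSCN(s) <=> Ag^+(aq) + SCN^-(aq)
Ksp = [Ag^+][SCN^-]
Let s = moles of AgSCN that dissolve per litre. [Ag^+] = 0.67 + s ≈ 0.67, [SCN^-] = s (Ksp is small, so little additional dissolves).
Ksp ≈ 0.67 × s
s = 7.6 x 10^-13 M
Check: s = 7.6 x 10^-13 ≪ 0.67, so the approximation is valid.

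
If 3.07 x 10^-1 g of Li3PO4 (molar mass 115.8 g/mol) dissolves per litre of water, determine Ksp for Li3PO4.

Ksp ≈ 1.33 × 10^-9

Molar solubility s = (3.07 × 10^-1 g/L) / (115.8 g/mol) = 2.651 x 10^-3 M.
Li3PO4(s) ⇌ 3 Li^+ + PO4^3-
With molar solubility s: [Li^+] = 3s, [PO4^3-] = s.
Ksp = [Li^+]^3[PO4^3-]
Substituting: Ksp = (3s)^3s = 27s^4
With s = 2.651 × 10^-3: Ksp = 1.33 × 10^-9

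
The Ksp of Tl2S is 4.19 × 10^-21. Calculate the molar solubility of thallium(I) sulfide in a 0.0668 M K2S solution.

s ≈ 1.25 x 10^-10 M

Tl2S(s) ⇌ 2 Tl^+ + S^2-
Ksp = [Tl^+]^2[S^2-]
Let s = moles of Tl2S that dissolve per litre. [Tl^+] = 2s, [S^2-] = 0.0668 + s ≈ 0.0668 (Ksp is small, so little additional dissolves).
Ksp ≈ (2s)^2 × 0.0668
s = 1.25 × 10^-10 M
Check: s = 1.3 x 10^-10 ≪ 0.0668, so the approximation is valid.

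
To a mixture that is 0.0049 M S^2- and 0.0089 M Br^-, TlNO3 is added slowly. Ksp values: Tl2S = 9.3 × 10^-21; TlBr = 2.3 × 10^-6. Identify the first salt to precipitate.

Tl2S

Precipitation of each salt starts when its ion product equals its Ksp.
For Tl2S: 9.3 × 10^-21 = 0.0049 × [Tl^+]^2  ⇒  [Tl^+] = 1.4 × 10^-9 M.
For TlBr: 2.3 × 10^-6 = 0.0089 × [Tl^+]  ⇒  [Tl^+] = 2.6 × 10^-4 M.
The salt with the lower threshold [Tl^+] precipitates first: Tl2S.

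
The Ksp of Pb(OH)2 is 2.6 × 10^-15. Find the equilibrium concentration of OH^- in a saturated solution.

[OH^-] ≈ 1.7 × 10^-5 M

Pb(OH)2(s) ⇌ Pb^2+ + 2 OH^-
Ksp = [Pb^2+][OH^-]^2
With molar solubility s: [Pb^2+] = s, [OH^-] = 2s.
Ksp = s(2s)^2 = 4s^3
s^3 = 2.6 × 10^-15 / 4, so s = 8.66 x 10^-6 M
[OH^-] = 2s = 1.7 × 10^-5 M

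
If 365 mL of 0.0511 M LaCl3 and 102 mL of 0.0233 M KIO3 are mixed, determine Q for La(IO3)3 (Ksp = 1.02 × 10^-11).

Q ≈ 5.26 × 10^-9

Total volume = 365 + 102 = 467 mL.
[La^3+] = 5.11 × 10^-2 × (365/467) = 3.994 x 10^-2 M
[IO3^-] = 2.33 × 10^-2 × (102/467) = 5.089 × 10^-3 M
La(IO3)3(s) ⇌ La^3+ + 3 IO3^-, so Q = [La^3+][IO3^-]^3
Q = (3.994 x 10^-2)(5.089 x 10^-3)^3 = 5.26 × 10^-9
Q > Ksp, so La(IO3)3 will precipitate.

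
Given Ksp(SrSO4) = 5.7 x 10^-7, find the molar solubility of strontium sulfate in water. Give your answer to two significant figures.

7.5 x 10^-4 M

SrSO4(s) <=> Sr^2+(aq) + SO4^2-(aq)
Ksp = [Sr^2+][SO4^2-]
For each mole of SrSO4 that dissolves: [Sr^2+] = s, [SO4^2-] = s.
Ksp = s^2
s = √(5.7 x 10^-7) = 7.5 × 10^-4 M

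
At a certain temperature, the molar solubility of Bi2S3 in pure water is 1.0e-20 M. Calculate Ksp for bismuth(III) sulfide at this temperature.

Bi2S3(s) ⇌ 2 Bi^3+ + 3 S^2-
For each mole of Bi2S3 that dissolves: [Bi^3+] = 2s, [S^2-] = 3s.
Ksp = [Bi^3+]^2[S^2-]^3
Ksp = (2s)^2(3s)^3 = 108s^5
Ksp = 108 × (1.0 × 10^-20)^5 = 1.1 × 10^-98

1.1e-98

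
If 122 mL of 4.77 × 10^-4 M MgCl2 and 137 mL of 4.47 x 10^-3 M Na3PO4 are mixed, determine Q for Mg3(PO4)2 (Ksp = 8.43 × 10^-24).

6.34 x 10^-17

Total volume = 122 + 137 = 259 mL.
[Mg^2+] = 4.77 × 10^-4 × (122/259) = 2.247 × 10^-4 M
[PO4^3-] = 4.47 × 10^-3 × (137/259) = 2.364 × 10^-3 M
Mg3(PO4)2(s) ⇌ 3 Mg^2+ + 2 PO4^3-, so Q = [Mg^2+]^3[PO4^3-]^2
Q = (2.247 × 10^-4)^3(2.364 × 10^-3)^2 = 6.34 × 10^-17
Q > Ksp, so Mg3(PO4)2 will precipitate.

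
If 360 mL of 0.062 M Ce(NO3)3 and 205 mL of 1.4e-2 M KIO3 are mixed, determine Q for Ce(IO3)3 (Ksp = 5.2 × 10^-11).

Q ≈ 5.2e-9

Total volume = 360 + 205 = 565 mL.
[Ce^3+] = 6.2 x 10^-2 × (360/565) = 3.95 × 10^-2 M
[IO3^-] = 1.4 × 10^-2 × (205/565) = 5.08 x 10^-3 M
Ce(IO3)3(s) ⇌ Ce^3+(aq) + 3 IO3^-(aq), so Q = [Ce^3+][IO3^-]^3
Q = (3.95 × 10^-2)(5.08 × 10^-3)^3 = 5.2 × 10^-9
Q > Ksp, so Ce(IO3)3 will precipitate.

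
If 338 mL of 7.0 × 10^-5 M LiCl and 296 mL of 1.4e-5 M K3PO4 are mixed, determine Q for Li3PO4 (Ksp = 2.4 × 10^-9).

3.4 × 10^-19

Total volume = 338 + 296 = 634 mL.
[Li^+] = 7.0 x 10^-5 × (338/634) = 3.73 × 10^-5 M
[PO4^3-] = 1.4 × 10^-5 × (296/634) = 6.54 x 10^-6 M
Li3PO4(s) ⇌ 3 Li^+ + PO4^3-, so Q = [Li^+]^3[PO4^3-]
Q = (3.73 × 10^-5)^3(6.54 × 10^-6) = 3.4 × 10^-19
Q < Ksp, so no precipitate of Li3PO4 forms.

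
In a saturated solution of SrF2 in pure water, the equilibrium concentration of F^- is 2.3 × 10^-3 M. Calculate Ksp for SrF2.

SrF2(s) ⇌ Sr^2+ + 2 F^-
Stoichiometry gives [Sr^2+] = (1/2)[F^-] = 1.15 x 10^-3 M.
Ksp = [Sr^2+][F^-]^2
Ksp = 1.15 × 10^-3 × (2.3 × 10^-3)^2 = 6.1 × 10^-9

Ksp = 6.1 x 10^-9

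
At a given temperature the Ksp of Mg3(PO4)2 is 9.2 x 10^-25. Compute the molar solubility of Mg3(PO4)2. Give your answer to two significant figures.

s ≈ 6.1 × 10^-6 M

Mg3(PO4)2(s) <=> 3 Mg^2+ + 2 PO4^3-
Ksp = [Mg^2+]^3[PO4^3-]^2
If s mol/L of Mg3(PO4)2 dissolves, [Mg^2+] = 3s and [PO4^3-] = 2s.
Ksp = (3s)^3(2s)^2 = 108s^5
Solving, s = (9.2 x 10^-25/108)^(1/5) = 6.1 x 10^-6 M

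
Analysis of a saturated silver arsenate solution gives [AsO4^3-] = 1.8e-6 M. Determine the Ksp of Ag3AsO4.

Ksp ≈ 2.8 × 10^-22

Ag3AsO4(s) <=> 3 Ag^+ + AsO4^3-
Stoichiometry gives [Ag^+] = (3/1)[AsO4^3-] = 5.40 × 10^-6 M.
Ksp = [Ag^+]^3[AsO4^3-]
Ksp = (5.40 × 10^-6)^3 × 1.8 x 10^-6 = 2.8 × 10^-22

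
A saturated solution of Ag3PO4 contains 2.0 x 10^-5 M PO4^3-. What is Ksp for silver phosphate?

Ag3PO4(s) ⇌ 3 Ag^+ + PO4^3-
Stoichiometry gives [Ag^+] = (3/1)[PO4^3-] = 6.00 x 10^-5 M.
Ksp = [Ag^+]^3[PO4^3-]
Ksp = (6.00 × 10^-5)^3 × 2.0 × 10^-5 = 4.3 x 10^-18

Ksp ≈ 4.3 x 10^-18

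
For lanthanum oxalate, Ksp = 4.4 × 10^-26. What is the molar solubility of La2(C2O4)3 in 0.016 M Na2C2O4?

La2(C2O4)3(s) ⇌ 2 La^3+ + 3 C2O4^2-
Ksp = [La^3+]^2[C2O4^2-]^3
If s mol/L dissolves here, [La^3+] = 2s, [C2O4^2-] = 0.016 + 3s ≈ 0.016 (common-ion effect: C2O4^2- is already 0.016 M).
Ksp ≈ (2s)^2 × (0.016)^3
s = 5.2 × 10^-11 M
Check: 3s = 1.6 × 10^-10 ≪ 0.016, so the approximation is valid.

s ≈ 5.2e-11 M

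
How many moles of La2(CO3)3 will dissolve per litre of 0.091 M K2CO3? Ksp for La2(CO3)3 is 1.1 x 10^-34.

La2(CO3)3(s) <=> 2 La^3+ + 3 CO3^2-
Ksp = [La^3+]^2[CO3^2-]^3
Let s be the molar solubility in this solution. [La^3+] = 2s, [CO3^2-] = 0.091 + 3s ≈ 0.091 (since CO3^2- from K2CO3 dominates).
Ksp ≈ (2s)^2 × (0.091)^3
s = 1.9 × 10^-16 M
Check: 3s = 5.7 × 10^-16 ≪ 0.091, so the approximation is valid.

s = 1.9 x 10^-16 M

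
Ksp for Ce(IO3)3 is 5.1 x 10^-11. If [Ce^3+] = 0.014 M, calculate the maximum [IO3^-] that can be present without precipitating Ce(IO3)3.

Ce(IO3)3(s) ⇌ Ce^3+(aq) + 3 IO3^-(aq)
Ksp = [Ce^3+][IO3^-]^3
Precipitation begins when Q = Ksp. With [Ce^3+] = 0.014 M:
5.1 x 10^-11 = (0.014) × [IO3^-]^3
[IO3^-] = (5.1 x 10^-11 / 1.4 × 10^-2)^(1/3) = 1.5 × 10^-3 M

[IO3^-] = 1.5e-3 M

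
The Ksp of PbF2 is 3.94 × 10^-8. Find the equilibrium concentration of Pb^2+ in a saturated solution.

[Pb^2+] ≈ 2.14 x 10^-3 M

PbF2(s) ⇌ Pb^2+(aq) + 2 F^-(aq)
Ksp = [Pb^2+][F^-]^2
For each mole of PbF2 that dissolves: [Pb^2+] = s, [F^-] = 2s.
Ksp = s(2s)^2 = 4s^3
s = (3.94 × 10^-8 / 4)^(1/3) = 2.144 x 10^-3 M
[Pb^2+] = s = 2.14 × 10^-3 M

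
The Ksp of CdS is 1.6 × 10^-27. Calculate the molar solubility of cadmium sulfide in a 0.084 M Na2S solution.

CdS(s) ⇌ Cd^2+(aq) + S^2-(aq)
Ksp = [Cd^2+][S^2-]
Let s = moles of CdS that dissolve per litre. [Cd^2+] = s, [S^2-] = 0.084 + s ≈ 0.084 (since S^2- from Na2S dominates).
Ksp ≈ s × 0.084
s = 1.9 × 10^-26 M
Check: s = 1.9 × 10^-26 ≪ 0.084, so the approximation is valid.

s ≈ 1.9 × 10^-26 M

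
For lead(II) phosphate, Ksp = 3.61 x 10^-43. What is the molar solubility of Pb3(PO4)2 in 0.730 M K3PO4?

Pb3(PO4)2(s) <=> 3 Pb^2+(aq) + 2 PO4^3-(aq)
Ksp = [Pb^2+]^3[PO4^3-]^2
If s mol/L dissolves here, [Pb^2+] = 3s, [PO4^3-] = 0.730 + 2s ≈ 0.730 (since PO4^3- from K3PO4 dominates).
Ksp ≈ (3s)^3 × (0.730)^2
s = 2.93 × 10^-15 M
Check: 2s = 5.9 x 10^-15 ≪ 0.730, so the approximation is valid.

s ≈ 2.93 x 10^-15 M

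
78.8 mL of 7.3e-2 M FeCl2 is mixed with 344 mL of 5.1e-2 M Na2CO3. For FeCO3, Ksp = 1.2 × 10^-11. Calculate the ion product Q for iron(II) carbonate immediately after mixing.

5.6 × 10^-4

Total volume = 78.8 + 344 = 422.8 mL.
[Fe^2+] = 7.3 × 10^-2 × (78.8/422.8) = 1.36 × 10^-2 M
[CO3^2-] = 5.1 × 10^-2 × (344/422.8) = 4.15 × 10^-2 M
FeCO3(s) ⇌ Fe^2+(aq) + CO3^2-(aq), so Q = [Fe^2+][CO3^2-]
Q = (1.36 x 10^-2)(4.15 × 10^-2) = 5.6 × 10^-4
Q > Ksp, so FeCO3 will precipitate.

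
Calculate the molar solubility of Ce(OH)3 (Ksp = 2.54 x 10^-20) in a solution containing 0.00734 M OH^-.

Ce(OH)3(s) ⇌ Ce^3+ + 3 OH^-
Ksp = [Ce^3+][OH^-]^3
If s mol/L dissolves here, [Ce^3+] = s, [OH^-] = 0.00734 + 3s ≈ 0.00734 (common-ion effect: OH^- is already 0.00734 M).
Ksp ≈ s × (0.00734)^3
s = 6.42 x 10^-14 M
Check: 3s = 1.9 x 10^-13 ≪ 0.00734, so the approximation is valid.

s = 6.42 x 10^-14 M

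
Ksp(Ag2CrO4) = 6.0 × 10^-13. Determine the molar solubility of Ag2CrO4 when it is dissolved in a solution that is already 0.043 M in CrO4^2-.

s ≈ 1.9 x 10^-6 M

Ag2CrO4(s) <=> 2 Ag^+(aq) + CrO4^2-(aq)
Ksp = [Ag^+]^2[CrO4^2-]
Let s be the molar solubility in this solution. [Ag^+] = 2s, [CrO4^2-] = 0.043 + s ≈ 0.043 (Ksp is small, so little additional dissolves).
Ksp ≈ (2s)^2 × 0.043
s = 1.9 × 10^-6 M
Check: s = 1.9 x 10^-6 ≪ 0.043, so the approximation is valid.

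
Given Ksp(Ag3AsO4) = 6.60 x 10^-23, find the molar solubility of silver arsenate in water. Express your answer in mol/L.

Ag3AsO4(s) ⇌ 3 Ag^+ + AsO4^3-
Ksp = [Ag^+]^3[AsO4^3-]
If s mol/L of Ag3AsO4 dissolves, [Ag^+] = 3s and [AsO4^3-] = s.
So Ksp = (3s)^3 × s = 27s^4
Solving, s = (6.60 x 10^-23/27)^(1/4) = 1.25 × 10^-6 M

s ≈ 1.25 × 10^-6 M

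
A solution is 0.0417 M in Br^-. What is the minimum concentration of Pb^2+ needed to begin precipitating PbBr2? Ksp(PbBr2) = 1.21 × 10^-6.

PbBr2(s) <=> Pb^2+(aq) + 2 Br^-(aq)
Ksp = [Pb^2+][Br^-]^2
Precipitation begins when Q = Ksp. With [Br^-] = 0.0417 M:
1.21 × 10^-6 = (0.0417)^2 × [Pb^2+]
[Pb^2+] = (1.21 × 10^-6 / 1.739 x 10^-3) = 6.96 x 10^-4 M

[Pb^2+] ≈ 6.96 × 10^-4 M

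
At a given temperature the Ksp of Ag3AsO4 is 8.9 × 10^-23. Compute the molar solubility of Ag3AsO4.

1.3 x 10^-6 M

Ag3AsO4(s) ⇌ 3 Ag^+(aq) + AsO4^3-(aq)
Ksp = [Ag^+]^3[AsO4^3-]
For each mole of Ag3AsO4 that dissolves: [Ag^+] = 3s, [AsO4^3-] = s.
So Ksp = (3s)^3 × s = 27s^4
s = (8.9 × 10^-23 / 27)^(1/4) = 1.3 × 10^-6 M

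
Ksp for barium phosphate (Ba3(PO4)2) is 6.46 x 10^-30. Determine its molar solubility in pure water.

s ≈ 5.69 × 10^-7 M

Ba3(PO4)2(s) ⇌ 3 Ba^2+(aq) + 2 PO4^3-(aq)
Ksp = [Ba^2+]^3[PO4^3-]^2
With molar solubility s: [Ba^2+] = 3s, [PO4^3-] = 2s.
So Ksp = (3s)^3 × (2s)^2 = 108s^5
Solving, s = (6.46 x 10^-30/108)^(1/5) = 5.69 x 10^-7 M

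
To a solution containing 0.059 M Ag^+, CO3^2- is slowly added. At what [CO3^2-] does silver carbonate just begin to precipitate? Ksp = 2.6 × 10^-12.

7.5 x 10^-10 M

Ag2CO3(s) ⇌ 2 Ag^+ + CO3^2-
Ksp = [Ag^+]^2[CO3^2-]
Precipitation begins when Q = Ksp. With [Ag^+] = 0.059 M:
2.6 × 10^-12 = (0.059)^2 × [CO3^2-]
[CO3^2-] = (2.6 × 10^-12 / 3.48 × 10^-3) = 7.5 × 10^-10 M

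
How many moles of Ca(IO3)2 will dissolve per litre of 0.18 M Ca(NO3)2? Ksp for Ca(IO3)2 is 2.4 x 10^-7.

5.8e-4 M

Ca(IO3)2(s) ⇌ Ca^2+ + 2 IO3^-
Ksp = [Ca^2+][IO3^-]^2
Let s be the molar solubility in this solution. [Ca^2+] = 0.18 + s ≈ 0.18, [IO3^-] = 2s (Ksp is small, so little additional dissolves).
Ksp ≈ 0.18 × (2s)^2
s = 5.8 × 10^-4 M
Check: s = 5.8 × 10^-4 ≪ 0.18, so the approximation is valid.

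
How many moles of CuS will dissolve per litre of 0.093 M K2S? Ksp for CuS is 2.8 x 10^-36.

s ≈ 3.0e-35 M

CuS(s) <=> Cu^2+ + S^2-
Ksp = [Cu^2+][S^2-]
If s mol/L dissolves here, [Cu^2+] = s, [S^2-] = 0.093 + s ≈ 0.093 (since S^2- from K2S dominates).
Ksp ≈ s × 0.093
s = 3.0 × 10^-35 M
Check: s = 3.0 × 10^-35 ≪ 0.093, so the approximation is valid.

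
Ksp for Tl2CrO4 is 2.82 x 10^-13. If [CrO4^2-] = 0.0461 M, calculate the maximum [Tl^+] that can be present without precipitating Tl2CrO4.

Tl2CrO4(s) ⇌ 2 Tl^+ + CrO4^2-
Ksp = [Tl^+]^2[CrO4^2-]
Precipitation begins when Q = Ksp. With [CrO4^2-] = 0.0461 M:
2.82 x 10^-13 = (0.0461) × [Tl^+]^2
[Tl^+] = (2.82 x 10^-13 / 4.61 × 10^-2)^(1/2) = 2.47 x 10^-6 M

[Tl^+] ≈ 2.47 × 10^-6 M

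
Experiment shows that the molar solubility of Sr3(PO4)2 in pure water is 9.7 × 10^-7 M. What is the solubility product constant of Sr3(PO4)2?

Sr3(PO4)2(s) <=> 3 Sr^2+ + 2 PO4^3-
If s mol/L of Sr3(PO4)2 dissolves, [Sr^2+] = 3s and [PO4^3-] = 2s.
Ksp = [Sr^2+]^3[PO4^3-]^2
So Ksp = (3s)^3 × (2s)^2 = 108s^5
Ksp = 108 × (9.7 x 10^-7)^5 = 9.3 x 10^-29

Ksp = 9.3e-29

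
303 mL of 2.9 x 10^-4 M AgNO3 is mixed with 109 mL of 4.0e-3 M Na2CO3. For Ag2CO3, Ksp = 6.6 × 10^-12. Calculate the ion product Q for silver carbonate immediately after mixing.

Q ≈ 4.8 × 10^-11

Total volume = 303 + 109 = 412 mL.
[Ag^+] = 2.9 × 10^-4 × (303/412) = 2.13 x 10^-4 M
[CO3^2-] = 4.0 × 10^-3 × (109/412) = 1.06 × 10^-3 M
Ag2CO3(s) ⇌ 2 Ag^+ + CO3^2-, so Q = [Ag^+]^2[CO3^2-]
Q = (2.13 × 10^-4)^2(1.06 x 10^-3) = 4.8 x 10^-11
Q > Ksp, so Ag2CO3 will precipitate.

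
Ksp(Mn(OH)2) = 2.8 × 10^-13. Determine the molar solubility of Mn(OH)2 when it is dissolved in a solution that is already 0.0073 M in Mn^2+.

s ≈ 3.1 x 10^-6 M

Mn(OH)2(s) ⇌ Mn^2+ + 2 OH^-
Ksp = [Mn^2+][OH^-]^2
If s mol/L dissolves here, [Mn^2+] = 0.0073 + s ≈ 0.0073, [OH^-] = 2s (since the Mn^2+ already present dominates).
Ksp ≈ 0.0073 × (2s)^2
s = 3.1 x 10^-6 M
Check: s = 3.1 × 10^-6 ≪ 0.0073, so the approximation is valid.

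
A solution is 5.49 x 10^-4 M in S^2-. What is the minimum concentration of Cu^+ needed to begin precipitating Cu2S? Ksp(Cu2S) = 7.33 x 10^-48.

Cu2S(s) <=> 2 Cu^+ + S^2-
Ksp = [Cu^+]^2[S^2-]
Precipitation begins when Q = Ksp. With [S^2-] = 5.49 x 10^-4 M:
7.33 x 10^-48 = (5.49 x 10^-4) × [Cu^+]^2
[Cu^+] = (7.33 x 10^-48 / 5.49 x 10^-4)^(1/2) = 1.16 × 10^-22 M

1.16 × 10^-22 M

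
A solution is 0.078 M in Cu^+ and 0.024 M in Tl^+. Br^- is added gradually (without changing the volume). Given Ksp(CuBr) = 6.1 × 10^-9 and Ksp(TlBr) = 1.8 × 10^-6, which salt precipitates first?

CuBr

Precipitation of each salt starts when its ion product equals its Ksp.
For CuBr: 6.1 × 10^-9 = 0.078 × [Br^-]  ⇒  [Br^-] = 7.8 x 10^-8 M.
For TlBr: 1.8 × 10^-6 = 0.024 × [Br^-]  ⇒  [Br^-] = 7.5 × 10^-5 M.
The salt with the lower threshold [Br^-] precipitates first: CuBr.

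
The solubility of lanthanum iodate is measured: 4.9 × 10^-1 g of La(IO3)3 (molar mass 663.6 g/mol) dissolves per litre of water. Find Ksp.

Molar solubility s = (4.9 × 10^-1 g/L) / (663.6 g/mol) = 7.38 × 10^-4 M.
La(IO3)3(s) ⇌ La^3+(aq) + 3 IO3^-(aq)
Let s = molar solubility. Then [La^3+] = s and [IO3^-] = 3s.
Ksp = [La^3+][IO3^-]^3
Substituting: Ksp = s(3s)^3 = 27s^4
Ksp = 27 × (7.38 x 10^-4)^4 = 8.0 x 10^-12

8.0e-12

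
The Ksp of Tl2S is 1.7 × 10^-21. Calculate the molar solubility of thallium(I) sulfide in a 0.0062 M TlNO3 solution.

Tl2S(s) ⇌ 2 Tl^+ + S^2-
Ksp = [Tl^+]^2[S^2-]
Let s = moles of Tl2S that dissolve per litre. [Tl^+] = 0.0062 + 2s ≈ 0.0062, [S^2-] = s (common-ion effect: Tl^+ is already 0.0062 M).
Ksp ≈ (0.0062)^2 × s
s = 4.4 x 10^-17 M
Check: 2s = 8.8 × 10^-17 ≪ 0.0062, so the approximation is valid.

s = 4.4e-17 M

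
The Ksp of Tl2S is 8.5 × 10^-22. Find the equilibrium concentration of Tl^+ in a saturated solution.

Tl2S(s) ⇌ 2 Tl^+ + S^2-
Ksp = [Tl^+]^2[S^2-]
For each mole of Tl2S that dissolves: [Tl^+] = 2s, [S^2-] = s.
So Ksp = (2s)^2 × s = 4s^3
s = (8.5 × 10^-22 / 4)^(1/3) = 5.97 × 10^-8 M
[Tl^+] = 2s = 1.2 × 10^-7 M

[Tl^+] ≈ 1.2 × 10^-7 M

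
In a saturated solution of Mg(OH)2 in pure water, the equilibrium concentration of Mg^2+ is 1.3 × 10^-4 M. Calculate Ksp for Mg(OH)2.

Mg(OH)2(s) ⇌ Mg^2+(aq) + 2 OH^-(aq)
Stoichiometry gives [OH^-] = (2/1)[Mg^2+] = 2.60 x 10^-4 M.
Ksp = [Mg^2+][OH^-]^2
Ksp = 1.3 x 10^-4 × (2.60 × 10^-4)^2 = 8.8 x 10^-12

Ksp ≈ 8.8e-12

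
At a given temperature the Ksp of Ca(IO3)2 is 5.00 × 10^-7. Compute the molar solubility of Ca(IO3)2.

s = 5.00e-3 M

Ca(IO3)2(s) ⇌ Ca^2+(aq) + 2 IO3^-(aq)
Ksp = [Ca^2+][IO3^-]^2
With molar solubility s: [Ca^2+] = s, [IO3^-] = 2s.
Substituting: Ksp = s(2s)^2 = 4s^3
Solving, s = (5.00 × 10^-7/4)^(1/3) = 5.00 × 10^-3 M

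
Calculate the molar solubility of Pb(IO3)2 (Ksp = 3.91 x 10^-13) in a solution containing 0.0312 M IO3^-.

Pb(IO3)2(s) ⇌ Pb^2+ + 2 IO3^-
Ksp = [Pb^2+][IO3^-]^2
If s mol/L dissolves here, [Pb^2+] = s, [IO3^-] = 0.0312 + 2s ≈ 0.0312 (Ksp is small, so little additional dissolves).
Ksp ≈ s × (0.0312)^2
s = 4.02 × 10^-10 M
Check: 2s = 8.0 × 10^-10 ≪ 0.0312, so the approximation is valid.

4.02e-10 M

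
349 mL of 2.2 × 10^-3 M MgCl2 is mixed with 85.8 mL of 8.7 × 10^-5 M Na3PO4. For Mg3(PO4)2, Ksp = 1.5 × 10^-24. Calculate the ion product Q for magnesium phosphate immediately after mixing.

Total volume = 349 + 85.8 = 434.8 mL.
[Mg^2+] = 2.2 × 10^-3 × (349/434.8) = 1.77 × 10^-3 M
[PO4^3-] = 8.7 x 10^-5 × (85.8/434.8) = 1.72 x 10^-5 M
Mg3(PO4)2(s) ⇌ 3 Mg^2+ + 2 PO4^3-, so Q = [Mg^2+]^3[PO4^3-]^2
Q = (1.77 × 10^-3)^3(1.72 × 10^-5)^2 = 1.6 × 10^-18
Q > Ksp, so Mg3(PO4)2 will precipitate.

Q ≈ 1.6e-18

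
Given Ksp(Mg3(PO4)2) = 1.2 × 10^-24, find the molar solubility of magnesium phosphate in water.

Mg3(PO4)2(s) ⇌ 3 Mg^2+ + 2 PO4^3-
Ksp = [Mg^2+]^3[PO4^3-]^2
If s mol/L of Mg3(PO4)2 dissolves, [Mg^2+] = 3s and [PO4^3-] = 2s.
Substituting: Ksp = (3s)^3(2s)^2 = 108s^5
s^5 = 1.2 × 10^-24 / 108, so s = 6.4 × 10^-6 M

6.4 x 10^-6 M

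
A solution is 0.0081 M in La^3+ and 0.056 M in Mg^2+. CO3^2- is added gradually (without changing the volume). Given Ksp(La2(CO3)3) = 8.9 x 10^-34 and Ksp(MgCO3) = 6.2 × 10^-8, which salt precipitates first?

La2(CO3)3

Each salt begins to precipitate when Q = Ksp, i.e. when [CO3^2-] reaches its threshold.
For La2(CO3)3: 8.9 x 10^-34 = (0.0081)^2 × [CO3^2-]^3  ⇒  [CO3^2-] = 2.4 × 10^-10 M.
For MgCO3: 6.2 × 10^-8 = 0.056 × [CO3^2-]  ⇒  [CO3^2-] = 1.1 × 10^-6 M.
The salt with the lower threshold [CO3^2-] precipitates first: La2(CO3)3.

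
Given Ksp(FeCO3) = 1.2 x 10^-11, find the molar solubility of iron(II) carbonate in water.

FeCO3(s) ⇌ Fe^2+(aq) + CO3^2-(aq)
Ksp = [Fe^2+][CO3^2-]
For each mole of FeCO3 that dissolves: [Fe^2+] = s, [CO3^2-] = s.
Ksp = s^2
s = (1.2 x 10^-11)^(1/2) = 3.5 × 10^-6 M

s = 3.5e-6 M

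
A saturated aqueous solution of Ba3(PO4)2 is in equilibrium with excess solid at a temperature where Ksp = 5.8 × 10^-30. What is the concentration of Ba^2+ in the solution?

1.7 × 10^-6 M

Ba3(PO4)2(s) ⇌ 3 Ba^2+(aq) + 2 PO4^3-(aq)
Ksp = [Ba^2+]^3[PO4^3-]^2
For each mole of Ba3(PO4)2 that dissolves: [Ba^2+] = 3s, [PO4^3-] = 2s.
Substituting: Ksp = (3s)^3(2s)^2 = 108s^5
s = (5.8 × 10^-30 / 108)^(1/5) = 5.57 × 10^-7 M
[Ba^2+] = 3s = 1.7 × 10^-6 M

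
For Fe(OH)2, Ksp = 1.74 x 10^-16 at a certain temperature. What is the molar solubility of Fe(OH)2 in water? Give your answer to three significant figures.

3.52 × 10^-6 M

Fe(OH)2(s) ⇌ Fe^2+(aq) + 2 OH^-(aq)
Ksp = [Fe^2+][OH^-]^2
If s mol/L of Fe(OH)2 dissolves, [Fe^2+] = s and [OH^-] = 2s.
Substituting: Ksp = s(2s)^2 = 4s^3
s^3 = 1.74 x 10^-16 / 4, so s = 3.52 × 10^-6 M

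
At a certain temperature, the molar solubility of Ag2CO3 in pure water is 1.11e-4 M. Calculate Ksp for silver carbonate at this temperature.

5.47 x 10^-12

Ag2CO3(s) ⇌ 2 Ag^+(aq) + CO3^2-(aq)
Let s = molar solubility. Then [Ag^+] = 2s and [CO3^2-] = s.
Ksp = [Ag^+]^2[CO3^2-]
Ksp = (2s)^2s = 4s^3
Ksp = 4 × (1.11 × 10^-4)^3 = 5.47 × 10^-12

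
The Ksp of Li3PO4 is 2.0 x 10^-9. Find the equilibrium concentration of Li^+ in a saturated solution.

Li3PO4(s) ⇌ 3 Li^+(aq) + PO4^3-(aq)
Ksp = [Li^+]^3[PO4^3-]
For each mole of Li3PO4 that dissolves: [Li^+] = 3s, [PO4^3-] = s.
Substituting: Ksp = (3s)^3s = 27s^4
s = (2.0 x 10^-9 / 27)^(1/4) = 2.93 × 10^-3 M
[Li^+] = 3s = 8.8 × 10^-3 M

[Li^+] = 8.8e-3 M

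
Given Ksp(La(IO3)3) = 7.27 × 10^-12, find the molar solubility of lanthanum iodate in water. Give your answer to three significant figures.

La(IO3)3(s) <=> La^3+ + 3 IO3^-
Ksp = [La^3+][IO3^-]^3
If s mol/L of La(IO3)3 dissolves, [La^3+] = s and [IO3^-] = 3s.
So Ksp = s × (3s)^3 = 27s^4
Solving, s = (7.27 × 10^-12/27)^(1/4) = 7.20 × 10^-4 M

s = 7.20 × 10^-4 M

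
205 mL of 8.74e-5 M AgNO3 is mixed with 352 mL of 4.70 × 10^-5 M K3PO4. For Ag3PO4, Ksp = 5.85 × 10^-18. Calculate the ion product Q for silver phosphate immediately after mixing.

Total volume = 205 + 352 = 557 mL.
[Ag^+] = 8.74 × 10^-5 × (205/557) = 3.217 × 10^-5 M
[PO4^3-] = 4.70 × 10^-5 × (352/557) = 2.970 × 10^-5 M
Ag3PO4(s) ⇌ 3 Ag^+ + PO4^3-, so Q = [Ag^+]^3[PO4^3-]
Q = (3.217 × 10^-5)^3(2.970 x 10^-5) = 9.89 x 10^-19
Q < Ksp, so no precipitate of Ag3PO4 forms.

Q = 9.89e-19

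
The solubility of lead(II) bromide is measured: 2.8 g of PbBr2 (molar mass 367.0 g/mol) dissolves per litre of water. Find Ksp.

Ksp ≈ 1.8 × 10^-6

Molar solubility s = (2.8 g/L) / (367.0 g/mol) = 7.63 x 10^-3 M.
PbBr2(s) <=> Pb^2+ + 2 Br^-
For each mole of PbBr2 that dissolves: [Pb^2+] = s, [Br^-] = 2s.
Ksp = [Pb^2+][Br^-]^2
Ksp = s(2s)^2 = 4s^3
With s = 7.63 x 10^-3: Ksp = 1.8 × 10^-6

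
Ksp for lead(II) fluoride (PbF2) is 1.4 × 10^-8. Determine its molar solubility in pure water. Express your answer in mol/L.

s ≈ 1.5e-3 M

PbF2(s) ⇌ Pb^2+(aq) + 2 F^-(aq)
Ksp = [Pb^2+][F^-]^2
With molar solubility s: [Pb^2+] = s, [F^-] = 2s.
So Ksp = s × (2s)^2 = 4s^3
s^3 = 1.4 × 10^-8 / 4, so s = 1.5 × 10^-3 M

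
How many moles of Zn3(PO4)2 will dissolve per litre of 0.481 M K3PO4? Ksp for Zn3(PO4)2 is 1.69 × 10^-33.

Zn3(PO4)2(s) <=> 3 Zn^2+ + 2 PO4^3-
Ksp = [Zn^2+]^3[PO4^3-]^2
If s mol/L dissolves here, [Zn^2+] = 3s, [PO4^3-] = 0.481 + 2s ≈ 0.481 (Ksp is small, so little additional dissolves).
Ksp ≈ (3s)^3 × (0.481)^2
s = 6.47 x 10^-12 M
Check: 2s = 1.3 × 10^-11 ≪ 0.481, so the approximation is valid.

6.47 × 10^-12 M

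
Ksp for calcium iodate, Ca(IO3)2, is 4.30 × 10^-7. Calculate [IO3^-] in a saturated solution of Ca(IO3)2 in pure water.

Ca(IO3)2(s) <=> Ca^2+(aq) + 2 IO3^-(aq)
Ksp = [Ca^2+][IO3^-]^2
With molar solubility s: [Ca^2+] = s, [IO3^-] = 2s.
So Ksp = s × (2s)^2 = 4s^3
s = (4.30 × 10^-7 / 4)^(1/3) = 4.755 × 10^-3 M
[IO3^-] = 2s = 9.51 × 10^-3 M

[IO3^-] = 9.51 x 10^-3 M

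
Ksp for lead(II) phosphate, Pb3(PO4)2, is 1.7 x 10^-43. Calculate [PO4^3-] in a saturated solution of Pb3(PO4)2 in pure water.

[PO4^3-] = 2.2e-9 M

Pb3(PO4)2(s) ⇌ 3 Pb^2+ + 2 PO4^3-
Ksp = [Pb^2+]^3[PO4^3-]^2
If s mol/L of Pb3(PO4)2 dissolves, [Pb^2+] = 3s and [PO4^3-] = 2s.
So Ksp = (3s)^3 × (2s)^2 = 108s^5
Solving, s = (1.7 x 10^-43/108)^(1/5) = 1.09 × 10^-9 M
[PO4^3-] = 2s = 2.2 × 10^-9 M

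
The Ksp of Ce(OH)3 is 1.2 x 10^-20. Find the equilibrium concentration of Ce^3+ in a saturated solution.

[Ce^3+] ≈ 4.6 × 10^-6 M

Ce(OH)3(s) <=> Ce^3+(aq) + 3 OH^-(aq)
Ksp = [Ce^3+][OH^-]^3
For each mole of Ce(OH)3 that dissolves: [Ce^3+] = s, [OH^-] = 3s.
So Ksp = s × (3s)^3 = 27s^4
s^4 = 1.2 x 10^-20 / 27, so s = 4.59 × 10^-6 M
[Ce^3+] = s = 4.6 × 10^-6 M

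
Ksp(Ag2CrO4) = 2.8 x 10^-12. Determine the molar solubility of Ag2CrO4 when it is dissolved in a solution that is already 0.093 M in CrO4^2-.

2.7 × 10^-6 M

Ag2CrO4(s) ⇌ 2 Ag^+(aq) + CrO4^2-(aq)
Ksp = [Ag^+]^2[CrO4^2-]
If s mol/L dissolves here, [Ag^+] = 2s, [CrO4^2-] = 0.093 + s ≈ 0.093 (since the CrO4^2- already present dominates).
Ksp ≈ (2s)^2 × 0.093
s = 2.7 × 10^-6 M
Check: s = 2.7 x 10^-6 ≪ 0.093, so the approximation is valid.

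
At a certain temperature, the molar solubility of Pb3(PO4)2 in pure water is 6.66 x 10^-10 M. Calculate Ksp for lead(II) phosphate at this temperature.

Pb3(PO4)2(s) ⇌ 3 Pb^2+ + 2 PO4^3-
For each mole of Pb3(PO4)2 that dissolves: [Pb^2+] = 3s, [PO4^3-] = 2s.
Ksp = [Pb^2+]^3[PO4^3-]^2
Substituting: Ksp = (3s)^3(2s)^2 = 108s^5
With s = 6.66 × 10^-10: Ksp = 1.42 × 10^-44

Ksp ≈ 1.42 x 10^-44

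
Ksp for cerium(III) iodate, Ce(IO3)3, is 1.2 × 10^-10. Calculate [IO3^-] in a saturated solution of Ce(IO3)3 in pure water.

Ce(IO3)3(s) ⇌ Ce^3+(aq) + 3 IO3^-(aq)
Ksp = [Ce^3+][IO3^-]^3
For each mole of Ce(IO3)3 that dissolves: [Ce^3+] = s, [IO3^-] = 3s.
Substituting: Ksp = s(3s)^3 = 27s^4
s = (1.2 × 10^-10 / 27)^(1/4) = 1.45 × 10^-3 M
[IO3^-] = 3s = 4.4 × 10^-3 M

[IO3^-] ≈ 4.4e-3 M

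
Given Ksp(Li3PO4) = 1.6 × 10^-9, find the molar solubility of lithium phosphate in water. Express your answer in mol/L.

Li3PO4(s) <=> 3 Li^+ + PO4^3-
Ksp = [Li^+]^3[PO4^3-]
If s mol/L of Li3PO4 dissolves, [Li^+] = 3s and [PO4^3-] = s.
Substituting: Ksp = (3s)^3s = 27s^4
Solving, s = (1.6 × 10^-9/27)^(1/4) = 2.8 × 10^-3 M

s = 2.8 × 10^-3 M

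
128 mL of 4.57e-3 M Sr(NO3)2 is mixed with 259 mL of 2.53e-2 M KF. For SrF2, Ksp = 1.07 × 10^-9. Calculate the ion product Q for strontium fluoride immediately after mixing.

Total volume = 128 + 259 = 387 mL.
[Sr^2+] = 4.57 × 10^-3 × (128/387) = 1.512 × 10^-3 M
[F^-] = 2.53 × 10^-2 × (259/387) = 1.693 × 10^-2 M
SrF2(s) ⇌ Sr^2+(aq) + 2 F^-(aq), so Q = [Sr^2+][F^-]^2
Q = (1.512 x 10^-3)(1.693 × 10^-2)^2 = 4.33 × 10^-7
Q > Ksp, so SrF2 will precipitate.

Q ≈ 4.33 × 10^-7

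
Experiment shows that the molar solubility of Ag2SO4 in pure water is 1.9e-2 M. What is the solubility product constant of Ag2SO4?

Ag2SO4(s) <=> 2 Ag^+(aq) + SO4^2-(aq)
If s mol/L of Ag2SO4 dissolves, [Ag^+] = 2s and [SO4^2-] = s.
Ksp = [Ag^+]^2[SO4^2-]
Substituting: Ksp = (2s)^2s = 4s^3
With s = 1.9 x 10^-2: Ksp = 2.7 x 10^-5

Ksp ≈ 2.7e-5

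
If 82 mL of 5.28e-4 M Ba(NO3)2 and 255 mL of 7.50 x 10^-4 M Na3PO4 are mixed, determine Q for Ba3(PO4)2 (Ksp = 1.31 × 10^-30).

Q ≈ 6.83 × 10^-19

Total volume = 82 + 255 = 337 mL.
[Ba^2+] = 5.28 x 10^-4 × (82/337) = 1.285 × 10^-4 M
[PO4^3-] = 7.50 × 10^-4 × (255/337) = 5.675 × 10^-4 M
Ba3(PO4)2(s) ⇌ 3 Ba^2+(aq) + 2 PO4^3-(aq), so Q = [Ba^2+]^3[PO4^3-]^2
Q = (1.285 x 10^-4)^3(5.675 x 10^-4)^2 = 6.83 × 10^-19
Q > Ksp, so Ba3(PO4)2 will precipitate.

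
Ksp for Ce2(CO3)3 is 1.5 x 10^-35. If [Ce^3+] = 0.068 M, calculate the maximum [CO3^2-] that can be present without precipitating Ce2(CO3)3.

Ce2(CO3)3(s) ⇌ 2 Ce^3+(aq) + 3 CO3^2-(aq)
Ksp = [Ce^3+]^2[CO3^2-]^3
Precipitation begins when Q = Ksp. With [Ce^3+] = 0.068 M:
1.5 x 10^-35 = (0.068)^2 × [CO3^2-]^3
[CO3^2-] = (1.5 x 10^-35 / 4.62 × 10^-3)^(1/3) = 1.5 x 10^-11 M

[CO3^2-] ≈ 1.5 × 10^-11 M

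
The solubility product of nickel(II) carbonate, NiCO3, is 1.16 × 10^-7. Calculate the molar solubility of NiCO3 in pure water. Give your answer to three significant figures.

3.41 × 10^-4 M

NiCO3(s) ⇌ Ni^2+(aq) + CO3^2-(aq)
Ksp = [Ni^2+][CO3^2-]
For each mole of NiCO3 that dissolves: [Ni^2+] = s, [CO3^2-] = s.
Ksp = s × s = s^2
s = √(1.16 × 10^-7) = 3.41 × 10^-4 M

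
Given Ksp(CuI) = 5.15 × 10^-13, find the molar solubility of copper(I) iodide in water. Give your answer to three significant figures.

7.18e-7 M

CuI(s) ⇌ Cu^+(aq) + I^-(aq)
Ksp = [Cu^+][I^-]
If s mol/L of CuI dissolves, [Cu^+] = s and [I^-] = s.
Ksp = (s)(s) = s^2
s = √(5.15 × 10^-13) = 7.18 x 10^-7 M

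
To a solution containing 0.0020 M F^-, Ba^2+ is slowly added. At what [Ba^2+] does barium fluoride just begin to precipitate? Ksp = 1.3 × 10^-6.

[Ba^2+] = 0.33 M

BaF2(s) ⇌ Ba^2+(aq) + 2 F^-(aq)
Ksp = [Ba^2+][F^-]^2
Precipitation begins when Q = Ksp. With [F^-] = 0.0020 M:
1.3 × 10^-6 = (0.0020)^2 × [Ba^2+]
[Ba^2+] = (1.3 × 10^-6 / 4.00 x 10^-6) = 3.3 x 10^-1 M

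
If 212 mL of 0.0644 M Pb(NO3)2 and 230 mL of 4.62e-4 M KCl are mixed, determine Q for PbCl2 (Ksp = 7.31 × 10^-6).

Q = 1.79e-9

Total volume = 212 + 230 = 442 mL.
[Pb^2+] = 6.44 × 10^-2 × (212/442) = 3.089 x 10^-2 M
[Cl^-] = 4.62 x 10^-4 × (230/442) = 2.404 × 10^-4 M
PbCl2(s) <=> Pb^2+(aq) + 2 Cl^-(aq), so Q = [Pb^2+][Cl^-]^2
Q = (3.089 × 10^-2)(2.404 × 10^-4)^2 = 1.79 x 10^-9
Q < Ksp, so no precipitate of PbCl2 forms.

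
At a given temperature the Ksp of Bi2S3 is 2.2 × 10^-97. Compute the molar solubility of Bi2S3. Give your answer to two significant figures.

1.8e-20 M

Bi2S3(s) <=> 2 Bi^3+ + 3 S^2-
Ksp = [Bi^3+]^2[S^2-]^3
For each mole of Bi2S3 that dissolves: [Bi^3+] = 2s, [S^2-] = 3s.
So Ksp = (2s)^2 × (3s)^3 = 108s^5
s^5 = 2.2 × 10^-97 / 108, so s = 1.8 × 10^-20 M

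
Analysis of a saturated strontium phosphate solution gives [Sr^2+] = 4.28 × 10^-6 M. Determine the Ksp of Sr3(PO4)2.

Ksp = 6.38 × 10^-28

Sr3(PO4)2(s) ⇌ 3 Sr^2+(aq) + 2 PO4^3-(aq)
Stoichiometry gives [PO4^3-] = (2/3)[Sr^2+] = 2.853 x 10^-6 M.
Ksp = [Sr^2+]^3[PO4^3-]^2
Ksp = (4.28 x 10^-6)^3 × (2.853 x 10^-6)^2 = 6.38 × 10^-28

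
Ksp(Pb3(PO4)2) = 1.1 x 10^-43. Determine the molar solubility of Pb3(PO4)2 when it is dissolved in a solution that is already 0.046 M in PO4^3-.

Pb3(PO4)2(s) ⇌ 3 Pb^2+(aq) + 2 PO4^3-(aq)
Ksp = [Pb^2+]^3[PO4^3-]^2
Let s = moles of Pb3(PO4)2 that dissolve per litre. [Pb^2+] = 3s, [PO4^3-] = 0.046 + 2s ≈ 0.046 (common-ion effect: PO4^3- is already 0.046 M).
Ksp ≈ (3s)^3 × (0.046)^2
s = 1.2 × 10^-14 M
Check: 2s = 2.5 × 10^-14 ≪ 0.046, so the approximation is valid.

1.2 × 10^-14 M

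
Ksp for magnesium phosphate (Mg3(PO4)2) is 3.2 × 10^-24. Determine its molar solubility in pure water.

s ≈ 7.8 × 10^-6 M

Mg3(PO4)2(s) ⇌ 3 Mg^2+ + 2 PO4^3-
Ksp = [Mg^2+]^3[PO4^3-]^2
With molar solubility s: [Mg^2+] = 3s, [PO4^3-] = 2s.
Ksp = (3s)^3(2s)^2 = 108s^5
Solving, s = (3.2 × 10^-24/108)^(1/5) = 7.8 × 10^-6 M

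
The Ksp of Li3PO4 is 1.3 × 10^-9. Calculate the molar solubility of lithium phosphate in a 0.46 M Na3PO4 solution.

Li3PO4(s) ⇌ 3 Li^+(aq) + PO4^3-(aq)
Ksp = [Li^+]^3[PO4^3-]
Let s = moles of Li3PO4 that dissolve per litre. [Li^+] = 3s, [PO4^3-] = 0.46 + s ≈ 0.46 (since PO4^3- from Na3PO4 dominates).
Ksp ≈ (3s)^3 × 0.46
s = 4.7 x 10^-4 M
Check: s = 4.7 × 10^-4 ≪ 0.46, so the approximation is valid.

s = 4.7e-4 M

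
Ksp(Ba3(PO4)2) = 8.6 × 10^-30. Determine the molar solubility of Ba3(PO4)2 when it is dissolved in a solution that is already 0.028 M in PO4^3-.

s ≈ 7.4e-10 M

Ba3(PO4)2(s) ⇌ 3 Ba^2+(aq) + 2 PO4^3-(aq)
Ksp = [Ba^2+]^3[PO4^3-]^2
Let s = moles of Ba3(PO4)2 that dissolve per litre. [Ba^2+] = 3s, [PO4^3-] = 0.028 + 2s ≈ 0.028 (common-ion effect: PO4^3- is already 0.028 M).
Ksp ≈ (3s)^3 × (0.028)^2
s = 7.4 × 10^-10 M
Check: 2s = 1.5 × 10^-9 ≪ 0.028, so the approximation is valid.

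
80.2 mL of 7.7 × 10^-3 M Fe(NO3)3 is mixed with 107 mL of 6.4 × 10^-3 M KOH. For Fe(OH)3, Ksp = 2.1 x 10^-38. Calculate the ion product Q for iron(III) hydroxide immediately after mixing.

Total volume = 80.2 + 107 = 187.2 mL.
[Fe^3+] = 7.7 × 10^-3 × (80.2/187.2) = 3.30 x 10^-3 M
[OH^-] = 6.4 × 10^-3 × (107/187.2) = 3.66 x 10^-3 M
Fe(OH)3(s) ⇌ Fe^3+ + 3 OH^-, so Q = [Fe^3+][OH^-]^3
Q = (3.30 x 10^-3)(3.66 × 10^-3)^3 = 1.6 x 10^-10
Q > Ksp, so Fe(OH)3 will precipitate.

1.6 × 10^-10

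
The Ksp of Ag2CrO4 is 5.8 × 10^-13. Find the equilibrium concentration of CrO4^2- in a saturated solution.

[CrO4^2-] ≈ 5.3e-5 M

Ag2CrO4(s) ⇌ 2 Ag^+ + CrO4^2-
Ksp = [Ag^+]^2[CrO4^2-]
If s mol/L of Ag2CrO4 dissolves, [Ag^+] = 2s and [CrO4^2-] = s.
Ksp = (2s)^2s = 4s^3
Solving, s = (5.8 × 10^-13/4)^(1/3) = 5.25 × 10^-5 M
[CrO4^2-] = s = 5.3 × 10^-5 M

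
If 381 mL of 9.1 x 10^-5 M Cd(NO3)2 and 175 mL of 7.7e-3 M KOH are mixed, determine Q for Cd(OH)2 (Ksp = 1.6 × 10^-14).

Total volume = 381 + 175 = 556 mL.
[Cd^2+] = 9.1 × 10^-5 × (381/556) = 6.24 × 10^-5 M
[OH^-] = 7.7 × 10^-3 × (175/556) = 2.42 × 10^-3 M
Cd(OH)2(s) ⇌ Cd^2+ + 2 OH^-, so Q = [Cd^2+][OH^-]^2
Q = (6.24 × 10^-5)(2.42 x 10^-3)^2 = 3.7 × 10^-10
Q > Ksp, so Cd(OH)2 will precipitate.

Q ≈ 3.7e-10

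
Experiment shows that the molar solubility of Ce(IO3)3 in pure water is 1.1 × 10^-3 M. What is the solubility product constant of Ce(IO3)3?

Ce(IO3)3(s) <=> Ce^3+(aq) + 3 IO3^-(aq)
For each mole of Ce(IO3)3 that dissolves: [Ce^3+] = s, [IO3^-] = 3s.
Ksp = [Ce^3+][IO3^-]^3
Substituting: Ksp = s(3s)^3 = 27s^4
With s = 1.1 × 10^-3: Ksp = 4.0 x 10^-11

4.0 x 10^-11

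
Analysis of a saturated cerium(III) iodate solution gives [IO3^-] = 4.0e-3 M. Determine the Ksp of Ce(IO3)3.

Ce(IO3)3(s) <=> Ce^3+ + 3 IO3^-
Stoichiometry gives [Ce^3+] = (1/3)[IO3^-] = 1.33 × 10^-3 M.
Ksp = [Ce^3+][IO3^-]^3
Ksp = 1.33 × 10^-3 × (4.0 x 10^-3)^3 = 8.5 × 10^-11

8.5e-11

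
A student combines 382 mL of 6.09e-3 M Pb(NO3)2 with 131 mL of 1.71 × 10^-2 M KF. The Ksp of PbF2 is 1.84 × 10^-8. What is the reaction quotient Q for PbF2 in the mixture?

Total volume = 382 + 131 = 513 mL.
[Pb^2+] = 6.09 × 10^-3 × (382/513) = 4.535 × 10^-3 M
[F^-] = 1.71 x 10^-2 × (131/513) = 4.367 × 10^-3 M
PbF2(s) ⇌ Pb^2+ + 2 F^-, so Q = [Pb^2+][F^-]^2
Q = (4.535 x 10^-3)(4.367 × 10^-3)^2 = 8.65 × 10^-8
Q > Ksp, so PbF2 will precipitate.

Q ≈ 8.65e-8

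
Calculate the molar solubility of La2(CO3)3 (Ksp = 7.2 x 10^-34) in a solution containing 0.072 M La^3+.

s = 1.7e-11 M

La2(CO3)3(s) ⇌ 2 La^3+(aq) + 3 CO3^2-(aq)
Ksp = [La^3+]^2[CO3^2-]^3
Let s = moles of La2(CO3)3 that dissolve per litre. [La^3+] = 0.072 + 2s ≈ 0.072, [CO3^2-] = 3s (since the La^3+ already present dominates).
Ksp ≈ (0.072)^2 × (3s)^3
s = 1.7 × 10^-11 M
Check: 2s = 3.5 × 10^-11 ≪ 0.072, so the approximation is valid.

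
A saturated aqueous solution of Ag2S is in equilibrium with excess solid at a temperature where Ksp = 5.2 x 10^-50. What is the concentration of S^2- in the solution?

2.4e-17 M

Ag2S(s) ⇌ 2 Ag^+(aq) + S^2-(aq)
Ksp = [Ag^+]^2[S^2-]
Let s = molar solubility. Then [Ag^+] = 2s and [S^2-] = s.
So Ksp = (2s)^2 × s = 4s^3
Solving, s = (5.2 x 10^-50/4)^(1/3) = 2.35 × 10^-17 M
[S^2-] = s = 2.4 × 10^-17 M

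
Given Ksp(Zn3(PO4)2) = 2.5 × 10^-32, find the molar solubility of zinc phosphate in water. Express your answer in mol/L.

Zn3(PO4)2(s) ⇌ 3 Zn^2+ + 2 PO4^3-
Ksp = [Zn^2+]^3[PO4^3-]^2
For each mole of Zn3(PO4)2 that dissolves: [Zn^2+] = 3s, [PO4^3-] = 2s.
So Ksp = (3s)^3 × (2s)^2 = 108s^5
Solving, s = (2.5 × 10^-32/108)^(1/5) = 1.9 × 10^-7 M

s ≈ 1.9 x 10^-7 M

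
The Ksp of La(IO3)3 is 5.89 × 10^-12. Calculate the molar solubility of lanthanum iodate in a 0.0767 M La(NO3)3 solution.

La(IO3)3(s) ⇌ La^3+ + 3 IO3^-
Ksp = [La^3+][IO3^-]^3
Let s = moles of La(IO3)3 that dissolve per litre. [La^3+] = 0.0767 + s ≈ 0.0767, [IO3^-] = 3s (Ksp is small, so little additional dissolves).
Ksp ≈ 0.0767 × (3s)^3
s = 1.42 × 10^-4 M
Check: s = 1.4 × 10^-4 ≪ 0.0767, so the approximation is valid.

s = 1.42 × 10^-4 M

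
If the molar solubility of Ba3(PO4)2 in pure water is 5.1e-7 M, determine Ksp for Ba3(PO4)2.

Ba3(PO4)2(s) <=> 3 Ba^2+ + 2 PO4^3-
If s mol/L of Ba3(PO4)2 dissolves, [Ba^2+] = 3s and [PO4^3-] = 2s.
Ksp = [Ba^2+]^3[PO4^3-]^2
Substituting: Ksp = (3s)^3(2s)^2 = 108s^5
Ksp = 108 × (5.1 x 10^-7)^5 = 3.7 x 10^-30

Ksp ≈ 3.7 × 10^-30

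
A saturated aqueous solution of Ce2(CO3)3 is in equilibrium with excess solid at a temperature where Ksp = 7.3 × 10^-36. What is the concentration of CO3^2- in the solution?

Ce2(CO3)3(s) <=> 2 Ce^3+(aq) + 3 CO3^2-(aq)
Ksp = [Ce^3+]^2[CO3^2-]^3
If s mol/L of Ce2(CO3)3 dissolves, [Ce^3+] = 2s and [CO3^2-] = 3s.
Ksp = (2s)^2(3s)^3 = 108s^5
s = (7.3 × 10^-36 / 108)^(1/5) = 3.68 × 10^-8 M
[CO3^2-] = 3s = 1.1 × 10^-7 M

[CO3^2-] = 1.1e-7 M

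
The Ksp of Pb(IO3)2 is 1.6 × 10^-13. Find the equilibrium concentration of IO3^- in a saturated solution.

Pb(IO3)2(s) ⇌ Pb^2+ + 2 IO3^-
Ksp = [Pb^2+][IO3^-]^2
Let s = molar solubility. Then [Pb^2+] = s and [IO3^-] = 2s.
So Ksp = s × (2s)^2 = 4s^3
s = (1.6 × 10^-13 / 4)^(1/3) = 3.42 × 10^-5 M
[IO3^-] = 2s = 6.8 x 10^-5 M

6.8 × 10^-5 M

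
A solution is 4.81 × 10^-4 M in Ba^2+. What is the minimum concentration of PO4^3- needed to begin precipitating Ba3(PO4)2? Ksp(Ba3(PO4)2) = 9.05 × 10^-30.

Ba3(PO4)2(s) ⇌ 3 Ba^2+(aq) + 2 PO4^3-(aq)
Ksp = [Ba^2+]^3[PO4^3-]^2
Precipitation begins when Q = Ksp. With [Ba^2+] = 4.81 × 10^-4 M:
9.05 × 10^-30 = (4.81 × 10^-4)^3 × [PO4^3-]^2
[PO4^3-] = (9.05 × 10^-30 / 1.113 x 10^-10)^(1/2) = 2.85 × 10^-10 M

2.85 × 10^-10 M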